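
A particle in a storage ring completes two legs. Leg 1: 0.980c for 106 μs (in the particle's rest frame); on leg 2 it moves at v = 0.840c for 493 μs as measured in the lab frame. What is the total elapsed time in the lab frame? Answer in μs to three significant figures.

Leg 1: γ = 1/√(1 − 0.980²) = 1/√0.03960 = 5.025; Δt_1 = 5.025 × 106 = 532.7 μs.
Leg 2: 493 μs is already measured in the lab frame.
Total: 532.7 + 493.0 μs.

Δt = 1030 μs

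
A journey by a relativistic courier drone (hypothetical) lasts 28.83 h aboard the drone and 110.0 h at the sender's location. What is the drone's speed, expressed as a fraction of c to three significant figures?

The proper time is measured aboard the drone (both events occur at the drone's location); Δt is measured at the sender's location. γ = Δt/τ = 110.0/28.83 = 3.815.
β = √(1 − 1/γ²) = √(1 − 0.06869) = √0.9313

β = 0.965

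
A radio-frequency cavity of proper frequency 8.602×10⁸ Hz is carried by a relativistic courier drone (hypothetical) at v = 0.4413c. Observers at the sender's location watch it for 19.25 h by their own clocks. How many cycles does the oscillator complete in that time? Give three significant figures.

N = 5.35×10¹³

γ = 1/√(1 − 0.4413²) = 1/√0.8053 = 1.114
During 19.25 h of lab time, the oscillator's proper time advances by τ = Δt/γ = 19.25/1.114 = 17.27 h = 6.219×10⁴ s.
N = f × τ = 8.602×10⁸ × 6.219×10⁴ = 5.349×10¹³.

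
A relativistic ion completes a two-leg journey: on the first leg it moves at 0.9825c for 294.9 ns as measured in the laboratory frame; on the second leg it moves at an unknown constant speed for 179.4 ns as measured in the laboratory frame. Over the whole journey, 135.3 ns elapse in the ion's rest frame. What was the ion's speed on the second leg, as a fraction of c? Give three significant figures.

Leg 1: γ = 1/√(1 − 0.9825²) = 1/√0.03469 = 5.369; τ_1 = 294.9/5.369 = 54.93 ns.
Leg 2: speed unknown; τ_2 = 179.4/γ_2.
Total proper time: 54.93 + τ_2 = 135.3, so τ_2 = 135.3 − 54.93 = 80.37 ns.
γ_2 = 179.4/80.37 = 2.232; β = √(1 − 1/γ²) = √0.7993.

β = 0.894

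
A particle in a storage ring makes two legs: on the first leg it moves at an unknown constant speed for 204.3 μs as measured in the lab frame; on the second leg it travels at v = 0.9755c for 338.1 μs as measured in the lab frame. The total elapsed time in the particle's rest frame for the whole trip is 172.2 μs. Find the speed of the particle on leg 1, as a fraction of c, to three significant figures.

β = 0.878

Leg 1: speed unknown; τ_1 = 204.3/γ_1.
Leg 2: γ = 1/√(1 − 0.9755²) = 1/√0.04840 = 4.545; τ_2 = 338.1/4.545 = 74.38 μs.
Total proper time: τ_1 + 74.38 = 172.2, so τ_1 = 172.2 − 74.38 = 97.82 μs.
γ_1 = 204.3/97.82 = 2.089; β = √(1 − 1/γ²) = √0.7708.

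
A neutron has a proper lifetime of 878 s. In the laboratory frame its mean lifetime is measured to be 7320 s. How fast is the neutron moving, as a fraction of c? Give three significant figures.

v = 0.993c

γ = Δt/τ₀ = 7320/878 = 8.337
β = √(1 − 1/γ²) = √(1 − 0.01439) = √0.9856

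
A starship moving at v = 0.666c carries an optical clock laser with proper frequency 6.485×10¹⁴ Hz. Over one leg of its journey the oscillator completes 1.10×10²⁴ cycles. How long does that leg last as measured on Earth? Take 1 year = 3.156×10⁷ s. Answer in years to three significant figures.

Δt = 72.1 years

γ = 1/√(1 − 0.666²) = 1/√0.5564 = 1.341
Proper time for N cycles: τ = N/f = 1.10×10²⁴/(6.485×10¹⁴) = 1.696×10⁹ s = 53.75 years.
Lab-frame duration Δt = γτ = 1.341 × 53.75 = 72.05 years.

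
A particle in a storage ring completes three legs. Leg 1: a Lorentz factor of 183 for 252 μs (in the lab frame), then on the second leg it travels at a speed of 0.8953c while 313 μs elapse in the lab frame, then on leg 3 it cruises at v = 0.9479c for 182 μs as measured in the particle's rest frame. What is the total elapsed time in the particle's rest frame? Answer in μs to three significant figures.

τ = 323 μs

Leg 1: γ = 183; τ_1 = 252/183.0 = 1.377 μs.
Leg 2: γ = 1/√(1 − 0.8953²) = 1/√0.1984 = 2.245; τ_2 = 313/2.245 = 139.4 μs.
Leg 3: 182 μs is already measured in the particle's rest frame.
Total: 1.377 + 139.4 + 182.0 μs.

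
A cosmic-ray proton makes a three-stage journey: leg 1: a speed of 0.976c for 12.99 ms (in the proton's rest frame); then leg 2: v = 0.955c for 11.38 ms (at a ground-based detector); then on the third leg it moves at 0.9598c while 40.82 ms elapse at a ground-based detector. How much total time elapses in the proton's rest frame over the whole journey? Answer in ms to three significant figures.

Leg 1: 12.99 ms is already measured in the proton's rest frame.
Leg 2: γ = 1/√(1 − 0.955²) = 1/√0.08798 = 3.371; τ_2 = 11.38/3.371 = 3.375 ms.
Leg 3: γ = 1/√(1 − 0.9598²) = 1/√0.07878 = 3.563; τ_3 = 40.82/3.563 = 11.46 ms.
Total: 12.99 + 3.375 + 11.46 ms.

τ = 27.8 ms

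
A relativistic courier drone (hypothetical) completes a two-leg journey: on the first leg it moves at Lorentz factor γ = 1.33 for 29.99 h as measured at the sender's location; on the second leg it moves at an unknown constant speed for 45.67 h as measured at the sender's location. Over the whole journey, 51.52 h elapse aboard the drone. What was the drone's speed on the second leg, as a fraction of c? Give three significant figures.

β = 0.773

Leg 1: γ = 1.33; τ_1 = 29.99/1.330 = 22.55 h.
Leg 2: speed unknown; τ_2 = 45.67/γ_2.
Total proper time: 22.55 + τ_2 = 51.52, so τ_2 = 51.52 − 22.55 = 28.97 h.
γ_2 = 45.67/28.97 = 1.576; β = √(1 − 1/γ²) = √0.5976.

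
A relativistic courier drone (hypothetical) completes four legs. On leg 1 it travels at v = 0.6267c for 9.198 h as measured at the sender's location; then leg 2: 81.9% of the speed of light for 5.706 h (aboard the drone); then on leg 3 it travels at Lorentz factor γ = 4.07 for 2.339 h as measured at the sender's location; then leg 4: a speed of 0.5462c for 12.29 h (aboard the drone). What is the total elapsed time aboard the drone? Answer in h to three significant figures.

Leg 1: γ = 1/√(1 − 0.6267²) = 1/√0.6072 = 1.283; τ_1 = 9.198/1.283 = 7.168 h.
Leg 2: 5.706 h is already measured aboard the drone.
Leg 3: γ = 4.07; τ_3 = 2.339/4.070 = 0.5747 h.
Leg 4: 12.29 h is already measured aboard the drone.
Total: 7.168 + 5.706 + 0.5747 + 12.29 h.

τ = 25.7 h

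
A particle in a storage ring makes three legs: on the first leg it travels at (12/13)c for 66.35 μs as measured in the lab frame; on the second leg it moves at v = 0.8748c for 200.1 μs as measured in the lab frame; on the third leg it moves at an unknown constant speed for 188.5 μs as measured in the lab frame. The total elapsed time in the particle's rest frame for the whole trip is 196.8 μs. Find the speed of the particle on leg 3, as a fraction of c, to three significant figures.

β = 0.919

Leg 1: γ = 1/√(1 − (12/13)²) = 13/5 = 2.600; τ_1 = 66.35/2.600 = 25.52 μs.
Leg 2: γ = 1/√(1 − 0.8748²) = 1/√0.2347 = 2.064; τ_2 = 200.1/2.064 = 96.95 μs.
Leg 3: speed unknown; τ_3 = 188.5/γ_3.
Total proper time: 25.52 + 96.95 + τ_3 = 196.8, so τ_3 = 196.8 − 122.5 = 74.34 μs.
γ_3 = 188.5/74.34 = 2.536; β = √(1 − 1/γ²) = √0.8445.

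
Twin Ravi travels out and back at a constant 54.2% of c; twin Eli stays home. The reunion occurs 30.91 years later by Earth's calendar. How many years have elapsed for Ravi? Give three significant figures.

β = 0.542; γ = 1/√(1 − 0.542²) = 1/√0.7062 = 1.190
Ravi's clock measures proper time along the trip: τ = Δt/γ = 30.91/1.190 years.

τ = 26.0 years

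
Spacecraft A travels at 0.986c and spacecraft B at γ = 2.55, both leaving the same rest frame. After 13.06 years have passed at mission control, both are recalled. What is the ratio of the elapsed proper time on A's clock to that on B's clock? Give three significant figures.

A: γ = 1/√(1 − 0.986²) = 1/√0.02780 = 5.997. B: γ = 2.55.
τ_A/τ_B = γ_B/γ_A = 2.550/5.997 = 0.4252, so τ_A/τ_B = 0.4252.

τ_A/τ_B = 0.425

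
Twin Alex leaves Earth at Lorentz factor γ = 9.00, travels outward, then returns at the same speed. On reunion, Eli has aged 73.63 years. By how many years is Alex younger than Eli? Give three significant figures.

γ = 9.00
Alex's elapsed proper time: τ = 73.63/9.000 = 8.181 years.
Age gap = Δt − τ = 73.63 − 8.181 years.

Δt − τ = 65.4 years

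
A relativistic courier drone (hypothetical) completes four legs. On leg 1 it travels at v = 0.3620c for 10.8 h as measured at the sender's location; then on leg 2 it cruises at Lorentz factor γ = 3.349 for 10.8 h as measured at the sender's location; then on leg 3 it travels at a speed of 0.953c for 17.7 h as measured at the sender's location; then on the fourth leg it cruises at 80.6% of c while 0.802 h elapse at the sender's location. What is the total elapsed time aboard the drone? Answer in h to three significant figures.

τ = 19.1 h

Leg 1: γ = 1/√(1 − 0.3620²) = 1/√0.8690 = 1.073; τ_1 = 10.8/1.073 = 10.07 h.
Leg 2: γ = 3.349; τ_2 = 10.8/3.349 = 3.225 h.
Leg 3: γ = 1/√(1 − 0.953²) = 1/√0.09179 = 3.301; τ_3 = 17.7/3.301 = 5.363 h.
Leg 4: β = 0.806; γ = 1/√(1 − 0.806²) = 1/√0.3504 = 1.689; τ_4 = 0.802/1.689 = 0.4747 h.
Total: 10.07 + 3.225 + 5.363 + 0.4747 h.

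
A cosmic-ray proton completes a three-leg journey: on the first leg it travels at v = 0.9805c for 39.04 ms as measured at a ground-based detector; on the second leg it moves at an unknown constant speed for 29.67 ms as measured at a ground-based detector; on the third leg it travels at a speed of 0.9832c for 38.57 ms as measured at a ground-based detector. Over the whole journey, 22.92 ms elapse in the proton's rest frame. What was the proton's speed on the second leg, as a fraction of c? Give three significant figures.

Leg 1: γ = 1/√(1 − 0.9805²) = 1/√0.03862 = 5.089; τ_1 = 39.04/5.089 = 7.672 ms.
Leg 2: speed unknown; τ_2 = 29.67/γ_2.
Leg 3: γ = 1/√(1 − 0.9832²) = 1/√0.03332 = 5.479; τ_3 = 38.57/5.479 = 7.040 ms.
Total proper time: 7.672 + τ_2 + 7.040 = 22.92, so τ_2 = 22.92 − 14.71 = 8.208 ms.
γ_2 = 29.67/8.208 = 3.615; β = √(1 − 1/γ²) = √0.9235.

β = 0.961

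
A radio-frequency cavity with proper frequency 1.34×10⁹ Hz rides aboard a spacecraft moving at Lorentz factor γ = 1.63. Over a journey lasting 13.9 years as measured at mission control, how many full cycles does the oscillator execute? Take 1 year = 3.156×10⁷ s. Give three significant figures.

γ = 1.63
The oscillator's own cycle count is N = f × τ where τ is the proper time aboard the spacecraft. τ = Δt/γ = 13.9/1.630 = 8.528 years = 2.691×10⁸ s.
N = 1.34×10⁹ × 2.691×10⁸ = 3.606×10¹⁷.

N = 3.61×10¹⁷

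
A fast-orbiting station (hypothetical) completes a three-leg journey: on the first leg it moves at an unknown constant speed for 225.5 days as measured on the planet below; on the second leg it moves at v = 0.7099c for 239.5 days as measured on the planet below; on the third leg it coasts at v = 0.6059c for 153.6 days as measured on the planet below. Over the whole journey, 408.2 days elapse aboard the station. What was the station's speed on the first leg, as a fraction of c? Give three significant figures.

β = 0.854

Leg 1: speed unknown; τ_1 = 225.5/γ_1.
Leg 2: γ = 1/√(1 − 0.7099²) = 1/√0.4960 = 1.420; τ_2 = 239.5/1.420 = 168.7 days.
Leg 3: γ = 1/√(1 − 0.6059²) = 1/√0.6329 = 1.257; τ_3 = 153.6/1.257 = 122.2 days.
Total proper time: τ_1 + 168.7 + 122.2 = 408.2, so τ_1 = 408.2 − 290.9 = 117.3 days.
γ_1 = 225.5/117.3 = 1.922; β = √(1 − 1/γ²) = √0.7293.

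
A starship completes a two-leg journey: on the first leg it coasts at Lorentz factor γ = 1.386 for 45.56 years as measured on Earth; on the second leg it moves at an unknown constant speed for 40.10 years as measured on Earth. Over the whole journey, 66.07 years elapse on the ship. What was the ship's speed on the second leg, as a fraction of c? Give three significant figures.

Leg 1: γ = 1.386; τ_1 = 45.56/1.386 = 32.87 years.
Leg 2: speed unknown; τ_2 = 40.10/γ_2.
Total proper time: 32.87 + τ_2 = 66.07, so τ_2 = 66.07 − 32.87 = 33.20 years.
γ_2 = 40.10/33.20 = 1.208; β = √(1 − 1/γ²) = √0.3146.

β = 0.561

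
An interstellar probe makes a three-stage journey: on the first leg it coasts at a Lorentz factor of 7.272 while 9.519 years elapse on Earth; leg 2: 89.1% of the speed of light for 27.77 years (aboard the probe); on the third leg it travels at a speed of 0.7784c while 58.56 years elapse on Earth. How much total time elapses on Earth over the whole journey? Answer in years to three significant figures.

Δt = 129 years

Leg 1: 9.519 years is already measured on Earth.
Leg 2: β = 0.891; γ = 1/√(1 − 0.891²) = 1/√0.2061 = 2.203; Δt_2 = 2.203 × 27.77 = 61.17 years.
Leg 3: 58.56 years is already measured on Earth.
Total: 9.519 + 61.17 + 58.56 years.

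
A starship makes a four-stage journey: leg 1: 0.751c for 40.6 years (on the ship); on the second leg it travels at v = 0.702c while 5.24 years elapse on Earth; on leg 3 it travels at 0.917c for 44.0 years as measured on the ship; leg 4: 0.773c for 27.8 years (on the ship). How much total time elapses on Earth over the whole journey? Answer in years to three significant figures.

Leg 1: γ = 1/√(1 − 0.751²) = 1/√0.4360 = 1.514; Δt_1 = 1.514 × 40.6 = 61.49 years.
Leg 2: 5.24 years is already measured on Earth.
Leg 3: γ = 1/√(1 − 0.917²) = 1/√0.1591 = 2.507; Δt_3 = 2.507 × 44.0 = 110.3 years.
Leg 4: γ = 1/√(1 − 0.773²) = 1/√0.4025 = 1.576; Δt_4 = 1.576 × 27.8 = 43.82 years.
Total: 61.49 + 5.240 + 110.3 + 43.82 years.

Δt = 221 years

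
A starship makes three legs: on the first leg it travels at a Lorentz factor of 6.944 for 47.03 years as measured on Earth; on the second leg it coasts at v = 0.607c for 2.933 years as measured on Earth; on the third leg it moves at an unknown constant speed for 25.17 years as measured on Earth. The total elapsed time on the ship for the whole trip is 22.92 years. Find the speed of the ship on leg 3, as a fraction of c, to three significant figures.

Leg 1: γ = 6.944; τ_1 = 47.03/6.944 = 6.773 years.
Leg 2: γ = 1/√(1 − 0.607²) = 1/√0.6316 = 1.258; τ_2 = 2.933/1.258 = 2.331 years.
Leg 3: speed unknown; τ_3 = 25.17/γ_3.
Total proper time: 6.773 + 2.331 + τ_3 = 22.92, so τ_3 = 22.92 − 9.104 = 13.82 years.
γ_3 = 25.17/13.82 = 1.822; β = √(1 − 1/γ²) = √0.6987.

β = 0.836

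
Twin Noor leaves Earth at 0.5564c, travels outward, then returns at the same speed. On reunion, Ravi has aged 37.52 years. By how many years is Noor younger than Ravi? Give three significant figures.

γ = 1/√(1 − 0.5564²) = 1/√0.6904 = 1.203
Noor's elapsed proper time: τ = 37.52/1.203 = 31.18 years.
Age gap = Δt − τ = 37.52 − 31.18 years.

Δt − τ = 6.34 years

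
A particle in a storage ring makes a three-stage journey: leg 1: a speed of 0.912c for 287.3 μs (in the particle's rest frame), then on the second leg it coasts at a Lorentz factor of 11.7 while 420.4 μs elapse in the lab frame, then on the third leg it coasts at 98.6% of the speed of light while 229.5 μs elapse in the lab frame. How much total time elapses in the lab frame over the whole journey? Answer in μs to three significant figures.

Leg 1: γ = 1/√(1 − 0.912²) = 1/√0.1683 = 2.438; Δt_1 = 2.438 × 287.3 = 700.4 μs.
Leg 2: 420.4 μs is already measured in the lab frame.
Leg 3: 229.5 μs is already measured in the lab frame.
Total: 700.4 + 420.4 + 229.5 μs.

Δt = 1350 μs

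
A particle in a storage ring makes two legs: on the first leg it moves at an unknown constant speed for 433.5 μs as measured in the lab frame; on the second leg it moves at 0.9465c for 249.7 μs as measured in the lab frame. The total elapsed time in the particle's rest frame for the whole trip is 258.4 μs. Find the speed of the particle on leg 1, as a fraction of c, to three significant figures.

β = 0.912

Leg 1: speed unknown; τ_1 = 433.5/γ_1.
Leg 2: γ = 1/√(1 − 0.9465²) = 1/√0.1041 = 3.099; τ_2 = 249.7/3.099 = 80.58 μs.
Total proper time: τ_1 + 80.58 = 258.4, so τ_1 = 258.4 − 80.58 = 177.8 μs.
γ_1 = 433.5/177.8 = 2.438; β = √(1 − 1/γ²) = √0.8317.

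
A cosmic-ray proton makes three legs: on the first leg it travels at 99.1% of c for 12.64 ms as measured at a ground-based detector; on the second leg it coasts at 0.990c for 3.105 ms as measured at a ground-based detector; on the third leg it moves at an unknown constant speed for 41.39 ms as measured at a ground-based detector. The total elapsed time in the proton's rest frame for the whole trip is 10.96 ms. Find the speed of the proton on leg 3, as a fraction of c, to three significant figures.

β = 0.977

Leg 1: β = 0.991; γ = 1/√(1 − 0.991²) = 1/√0.01792 = 7.470; τ_1 = 12.64/7.470 = 1.692 ms.
Leg 2: γ = 1/√(1 − 0.990²) = 1/√0.01990 = 7.089; τ_2 = 3.105/7.089 = 0.4380 ms.
Leg 3: speed unknown; τ_3 = 41.39/γ_3.
Total proper time: 1.692 + 0.4380 + τ_3 = 10.96, so τ_3 = 10.96 − 2.130 = 8.830 ms.
γ_3 = 41.39/8.830 = 4.687; β = √(1 − 1/γ²) = √0.9545.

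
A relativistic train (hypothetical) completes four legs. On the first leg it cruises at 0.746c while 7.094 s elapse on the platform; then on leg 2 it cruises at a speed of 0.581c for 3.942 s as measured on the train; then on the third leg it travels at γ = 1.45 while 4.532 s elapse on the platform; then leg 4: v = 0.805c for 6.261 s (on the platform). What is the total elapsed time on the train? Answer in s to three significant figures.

Leg 1: γ = 1/√(1 − 0.746²) = 1/√0.4435 = 1.502; τ_1 = 7.094/1.502 = 4.724 s.
Leg 2: 3.942 s is already measured on the train.
Leg 3: γ = 1.45; τ_3 = 4.532/1.450 = 3.126 s.
Leg 4: γ = 1/√(1 − 0.805²) = 1/√0.3520 = 1.686; τ_4 = 6.261/1.686 = 3.714 s.
Total: 4.724 + 3.942 + 3.126 + 3.714 s.

τ = 15.5 s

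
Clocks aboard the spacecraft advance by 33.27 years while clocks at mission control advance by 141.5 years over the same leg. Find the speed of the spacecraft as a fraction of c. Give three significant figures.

β = 0.972

The proper time is measured aboard the spacecraft (both events occur at the spacecraft's location); Δt is measured at mission control. γ = Δt/τ = 141.5/33.27 = 4.253.
β = √(1 − 1/γ²) = √(1 − 0.05528) = √0.9447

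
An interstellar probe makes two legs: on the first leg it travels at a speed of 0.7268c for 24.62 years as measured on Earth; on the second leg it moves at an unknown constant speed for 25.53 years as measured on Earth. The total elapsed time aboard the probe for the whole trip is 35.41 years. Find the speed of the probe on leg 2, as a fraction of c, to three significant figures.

Leg 1: γ = 1/√(1 − 0.7268²) = 1/√0.4718 = 1.456; τ_1 = 24.62/1.456 = 16.91 years.
Leg 2: speed unknown; τ_2 = 25.53/γ_2.
Total proper time: 16.91 + τ_2 = 35.41, so τ_2 = 35.41 − 16.91 = 18.50 years.
γ_2 = 25.53/18.50 = 1.380; β = √(1 − 1/γ²) = √0.4749.

β = 0.689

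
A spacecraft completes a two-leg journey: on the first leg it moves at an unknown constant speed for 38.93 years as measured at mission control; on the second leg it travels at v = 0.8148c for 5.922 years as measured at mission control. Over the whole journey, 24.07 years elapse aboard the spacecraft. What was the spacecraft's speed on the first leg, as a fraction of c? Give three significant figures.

Leg 1: speed unknown; τ_1 = 38.93/γ_1.
Leg 2: γ = 1/√(1 − 0.8148²) = 1/√0.3361 = 1.725; τ_2 = 5.922/1.725 = 3.433 years.
Total proper time: τ_1 + 3.433 = 24.07, so τ_1 = 24.07 − 3.433 = 20.64 years.
γ_1 = 38.93/20.64 = 1.886; β = √(1 − 1/γ²) = √0.7190.

β = 0.848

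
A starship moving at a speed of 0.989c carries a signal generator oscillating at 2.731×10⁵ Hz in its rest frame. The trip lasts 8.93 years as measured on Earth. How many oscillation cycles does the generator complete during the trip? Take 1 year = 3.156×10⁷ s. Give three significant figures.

γ = 1/√(1 − 0.989²) = 1/√0.02188 = 6.761
The oscillator's own cycle count is N = f × τ where τ is the proper time on the ship. τ = Δt/γ = 8.93/6.761 = 1.321 years = 4.169×10⁷ s.
N = 2.731×10⁵ × 4.169×10⁷ = 1.138×10¹³.

N = 1.14×10¹³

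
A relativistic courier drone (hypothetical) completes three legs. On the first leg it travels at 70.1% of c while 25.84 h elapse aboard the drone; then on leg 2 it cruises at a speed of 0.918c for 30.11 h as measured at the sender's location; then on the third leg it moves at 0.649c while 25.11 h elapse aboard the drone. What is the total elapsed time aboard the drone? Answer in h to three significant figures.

τ = 62.9 h

Leg 1: 25.84 h is already measured aboard the drone.
Leg 2: γ = 1/√(1 − 0.918²) = 1/√0.1573 = 2.522; τ_2 = 30.11/2.522 = 11.94 h.
Leg 3: 25.11 h is already measured aboard the drone.
Total: 25.84 + 11.94 + 25.11 h.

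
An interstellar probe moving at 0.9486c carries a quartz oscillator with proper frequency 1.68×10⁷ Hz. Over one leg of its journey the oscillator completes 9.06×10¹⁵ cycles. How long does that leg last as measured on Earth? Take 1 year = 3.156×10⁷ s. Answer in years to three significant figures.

γ = 1/√(1 − 0.9486²) = 1/√0.1002 = 3.160
Proper time for N cycles: τ = N/f = 9.06×10¹⁵/(1.68×10⁷) = 5.393×10⁸ s = 17.09 years.
Lab-frame duration Δt = γτ = 3.160 × 17.09 = 53.99 years.

Δt = 54.0 years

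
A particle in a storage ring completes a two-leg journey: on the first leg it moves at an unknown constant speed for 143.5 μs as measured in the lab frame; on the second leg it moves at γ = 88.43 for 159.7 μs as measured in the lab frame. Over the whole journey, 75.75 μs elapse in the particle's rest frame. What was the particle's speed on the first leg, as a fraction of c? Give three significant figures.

Leg 1: speed unknown; τ_1 = 143.5/γ_1.
Leg 2: γ = 88.43; τ_2 = 159.7/88.43 = 1.806 μs.
Total proper time: τ_1 + 1.806 = 75.75, so τ_1 = 75.75 − 1.806 = 73.94 μs.
γ_1 = 143.5/73.94 = 1.941; β = √(1 − 1/γ²) = √0.7345.

β = 0.857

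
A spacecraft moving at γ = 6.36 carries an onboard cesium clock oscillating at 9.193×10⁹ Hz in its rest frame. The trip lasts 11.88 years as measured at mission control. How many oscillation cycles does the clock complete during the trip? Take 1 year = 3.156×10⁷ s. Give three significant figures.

γ = 6.36
The oscillator's own cycle count is N = f × τ where τ is the proper time aboard the spacecraft. τ = Δt/γ = 11.88/6.360 = 1.868 years = 5.895×10⁷ s.
N = 9.193×10⁹ × 5.895×10⁷ = 5.419×10¹⁷.

N = 5.42×10¹⁷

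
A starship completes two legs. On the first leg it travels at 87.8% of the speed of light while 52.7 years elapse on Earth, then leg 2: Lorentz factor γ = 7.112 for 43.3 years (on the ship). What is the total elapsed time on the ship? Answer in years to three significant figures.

Leg 1: β = 0.878; γ = 1/√(1 − 0.878²) = 1/√0.2291 = 2.089; τ_1 = 52.7/2.089 = 25.23 years.
Leg 2: 43.3 years is already measured on the ship.
Total: 25.23 + 43.30 years.

τ = 68.5 years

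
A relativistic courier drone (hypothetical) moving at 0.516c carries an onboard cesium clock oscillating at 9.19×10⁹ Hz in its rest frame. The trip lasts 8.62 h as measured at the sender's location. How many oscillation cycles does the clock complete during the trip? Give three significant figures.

γ = 1/√(1 − 0.516²) = 1/√0.7337 = 1.167
The oscillator's own cycle count is N = f × τ where τ is the proper time aboard the drone. τ = Δt/γ = 8.62/1.167 = 7.384 h = 2.658×10⁴ s.
N = 9.19×10⁹ × 2.658×10⁴ = 2.443×10¹⁴.

N = 2.44×10¹⁴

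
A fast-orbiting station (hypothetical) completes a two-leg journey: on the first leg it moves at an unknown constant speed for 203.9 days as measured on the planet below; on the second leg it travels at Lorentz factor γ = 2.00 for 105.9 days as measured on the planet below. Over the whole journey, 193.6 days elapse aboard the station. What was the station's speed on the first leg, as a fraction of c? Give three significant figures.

β = 0.724

Leg 1: speed unknown; τ_1 = 203.9/γ_1.
Leg 2: γ = 2.00; τ_2 = 105.9/2.000 = 52.95 days.
Total proper time: τ_1 + 52.95 = 193.6, so τ_1 = 193.6 − 52.95 = 140.6 days.
γ_1 = 203.9/140.6 = 1.450; β = √(1 − 1/γ²) = √0.5242.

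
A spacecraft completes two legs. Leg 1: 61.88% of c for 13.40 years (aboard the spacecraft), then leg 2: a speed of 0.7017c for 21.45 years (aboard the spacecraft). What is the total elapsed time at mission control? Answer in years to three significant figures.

Leg 1: β = 0.6188; γ = 1/√(1 − 0.6188²) = 1/√0.6171 = 1.273; Δt_1 = 1.273 × 13.40 = 17.06 years.
Leg 2: γ = 1/√(1 − 0.7017²) = 1/√0.5076 = 1.404; Δt_2 = 1.404 × 21.45 = 30.11 years.
Total: 17.06 + 30.11 years.

Δt = 47.2 years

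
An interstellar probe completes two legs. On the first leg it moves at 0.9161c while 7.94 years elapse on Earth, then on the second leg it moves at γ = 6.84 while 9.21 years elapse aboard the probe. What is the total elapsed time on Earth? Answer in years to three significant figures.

Δt = 70.9 years

Leg 1: 7.94 years is already measured on Earth.
Leg 2: γ = 6.84; Δt_2 = 6.840 × 9.21 = 63.00 years.
Total: 7.940 + 63.00 years.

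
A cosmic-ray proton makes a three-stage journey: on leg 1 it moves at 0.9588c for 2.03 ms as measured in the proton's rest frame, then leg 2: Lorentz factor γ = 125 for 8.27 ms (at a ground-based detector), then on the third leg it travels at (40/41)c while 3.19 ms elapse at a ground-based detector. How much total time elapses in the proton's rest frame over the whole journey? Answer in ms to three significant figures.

τ = 2.80 ms

Leg 1: 2.03 ms is already measured in the proton's rest frame.
Leg 2: γ = 125; τ_2 = 8.27/125.0 = 0.06616 ms.
Leg 3: γ = 1/√(1 − (40/41)²) = 41/9 ≈ 4.556; τ_3 = 3.19/4.556 = 0.7002 ms.
Total: 2.030 + 0.06616 + 0.7002 ms.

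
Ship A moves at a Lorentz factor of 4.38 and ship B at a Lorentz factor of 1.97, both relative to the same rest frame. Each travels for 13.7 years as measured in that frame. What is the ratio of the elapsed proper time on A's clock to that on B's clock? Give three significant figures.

A: γ = 4.38. B: γ = 1.97.
τ_A/τ_B = γ_B/γ_A = 1.970/4.380 = 0.4498, so τ_A/τ_B = 0.4498.

τ_A/τ_B = 0.450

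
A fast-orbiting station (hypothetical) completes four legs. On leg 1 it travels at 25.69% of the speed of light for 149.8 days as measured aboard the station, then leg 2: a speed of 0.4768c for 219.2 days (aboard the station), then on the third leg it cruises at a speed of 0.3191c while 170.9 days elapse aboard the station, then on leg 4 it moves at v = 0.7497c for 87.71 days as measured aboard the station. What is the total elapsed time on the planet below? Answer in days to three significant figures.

Leg 1: β = 0.2569; γ = 1/√(1 − 0.2569²) = 1/√0.9340 = 1.035; Δt_1 = 1.035 × 149.8 = 155.0 days.
Leg 2: γ = 1/√(1 − 0.4768²) = 1/√0.7727 = 1.138; Δt_2 = 1.138 × 219.2 = 249.4 days.
Leg 3: γ = 1/√(1 − 0.3191²) = 1/√0.8982 = 1.055; Δt_3 = 1.055 × 170.9 = 180.3 days.
Leg 4: γ = 1/√(1 − 0.7497²) = 1/√0.4379 = 1.511; Δt_4 = 1.511 × 87.71 = 132.5 days.
Total: 155.0 + 249.4 + 180.3 + 132.5 days.

Δt = 717 days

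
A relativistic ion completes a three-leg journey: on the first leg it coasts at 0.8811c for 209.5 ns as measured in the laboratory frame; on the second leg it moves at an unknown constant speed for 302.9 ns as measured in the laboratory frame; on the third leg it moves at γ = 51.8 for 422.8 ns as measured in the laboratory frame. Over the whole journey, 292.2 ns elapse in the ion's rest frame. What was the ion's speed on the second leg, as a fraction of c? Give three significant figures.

β = 0.792

Leg 1: γ = 1/√(1 − 0.8811²) = 1/√0.2237 = 2.114; τ_1 = 209.5/2.114 = 99.08 ns.
Leg 2: speed unknown; τ_2 = 302.9/γ_2.
Leg 3: γ = 51.8; τ_3 = 422.8/51.80 = 8.162 ns.
Total proper time: 99.08 + τ_2 + 8.162 = 292.2, so τ_2 = 292.2 − 107.2 = 185.0 ns.
γ_2 = 302.9/185.0 = 1.638; β = √(1 − 1/γ²) = √0.6271.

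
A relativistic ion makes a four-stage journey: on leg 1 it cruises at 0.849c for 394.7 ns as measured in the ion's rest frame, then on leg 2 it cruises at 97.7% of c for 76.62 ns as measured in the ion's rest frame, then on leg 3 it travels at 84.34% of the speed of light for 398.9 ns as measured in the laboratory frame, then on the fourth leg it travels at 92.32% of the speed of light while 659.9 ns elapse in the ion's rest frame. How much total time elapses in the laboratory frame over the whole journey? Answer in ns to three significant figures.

Leg 1: γ = 1/√(1 − 0.849²) = 1/√0.2792 = 1.893; Δt_1 = 1.893 × 394.7 = 747.0 ns.
Leg 2: β = 0.977; γ = 1/√(1 − 0.977²) = 1/√0.04547 = 4.690; Δt_2 = 4.690 × 76.62 = 359.3 ns.
Leg 3: 398.9 ns is already measured in the laboratory frame.
Leg 4: β = 0.9232; γ = 1/√(1 − 0.9232²) = 1/√0.1477 = 2.602; Δt_4 = 2.602 × 659.9 = 1717 ns.
Total: 747.0 + 359.3 + 398.9 + 1717 ns.

Δt = 3220 ns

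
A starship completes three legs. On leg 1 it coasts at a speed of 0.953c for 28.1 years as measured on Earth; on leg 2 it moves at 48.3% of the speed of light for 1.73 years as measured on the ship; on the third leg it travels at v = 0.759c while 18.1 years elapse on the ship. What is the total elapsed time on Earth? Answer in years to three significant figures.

Δt = 57.9 years

Leg 1: 28.1 years is already measured on Earth.
Leg 2: β = 0.483; γ = 1/√(1 − 0.483²) = 1/√0.7667 = 1.142; Δt_2 = 1.142 × 1.73 = 1.976 years.
Leg 3: γ = 1/√(1 − 0.759²) = 1/√0.4239 = 1.536; Δt_3 = 1.536 × 18.1 = 27.80 years.
Total: 28.10 + 1.976 + 27.80 years.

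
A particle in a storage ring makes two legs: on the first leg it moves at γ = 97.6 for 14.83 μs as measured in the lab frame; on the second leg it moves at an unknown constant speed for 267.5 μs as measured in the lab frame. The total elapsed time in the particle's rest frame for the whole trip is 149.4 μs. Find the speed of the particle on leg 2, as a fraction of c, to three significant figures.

β = 0.830

Leg 1: γ = 97.6; τ_1 = 14.83/97.60 = 0.1519 μs.
Leg 2: speed unknown; τ_2 = 267.5/γ_2.
Total proper time: 0.1519 + τ_2 = 149.4, so τ_2 = 149.4 − 0.1519 = 149.2 μs.
γ_2 = 267.5/149.2 = 1.792; β = √(1 − 1/γ²) = √0.6887.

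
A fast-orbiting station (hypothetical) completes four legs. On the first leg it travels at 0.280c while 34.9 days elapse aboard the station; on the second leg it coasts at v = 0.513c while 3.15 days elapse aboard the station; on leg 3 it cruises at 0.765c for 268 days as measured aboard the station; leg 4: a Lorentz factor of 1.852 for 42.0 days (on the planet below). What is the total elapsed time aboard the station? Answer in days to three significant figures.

τ = 329 days

Leg 1: 34.9 days is already measured aboard the station.
Leg 2: 3.15 days is already measured aboard the station.
Leg 3: 268 days is already measured aboard the station.
Leg 4: γ = 1.852; τ_4 = 42.0/1.852 = 22.68 days.
Total: 34.90 + 3.150 + 268.0 + 22.68 days.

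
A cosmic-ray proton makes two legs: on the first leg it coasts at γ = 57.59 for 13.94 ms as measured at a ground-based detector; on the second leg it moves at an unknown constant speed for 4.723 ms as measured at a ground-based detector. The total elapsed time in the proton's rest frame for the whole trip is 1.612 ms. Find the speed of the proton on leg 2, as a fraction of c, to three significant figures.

β = 0.957

Leg 1: γ = 57.59; τ_1 = 13.94/57.59 = 0.2421 ms.
Leg 2: speed unknown; τ_2 = 4.723/γ_2.
Total proper time: 0.2421 + τ_2 = 1.612, so τ_2 = 1.612 − 0.2421 = 1.370 ms.
γ_2 = 4.723/1.370 = 3.448; β = √(1 − 1/γ²) = √0.9159.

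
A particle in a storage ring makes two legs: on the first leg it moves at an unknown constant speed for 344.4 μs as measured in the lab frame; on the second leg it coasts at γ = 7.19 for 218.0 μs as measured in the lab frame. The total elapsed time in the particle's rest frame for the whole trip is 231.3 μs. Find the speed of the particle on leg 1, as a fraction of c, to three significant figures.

β = 0.812

Leg 1: speed unknown; τ_1 = 344.4/γ_1.
Leg 2: γ = 7.19; τ_2 = 218.0/7.190 = 30.32 μs.
Total proper time: τ_1 + 30.32 = 231.3, so τ_1 = 231.3 − 30.32 = 201.0 μs.
γ_1 = 344.4/201.0 = 1.714; β = √(1 − 1/γ²) = √0.6595.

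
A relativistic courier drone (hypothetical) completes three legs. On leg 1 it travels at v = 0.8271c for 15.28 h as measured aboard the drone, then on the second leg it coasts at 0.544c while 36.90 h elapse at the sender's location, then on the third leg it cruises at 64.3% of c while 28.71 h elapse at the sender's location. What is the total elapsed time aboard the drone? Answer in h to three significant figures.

Leg 1: 15.28 h is already measured aboard the drone.
Leg 2: γ = 1/√(1 − 0.544²) = 1/√0.7041 = 1.192; τ_2 = 36.90/1.192 = 30.96 h.
Leg 3: β = 0.643; γ = 1/√(1 − 0.643²) = 1/√0.5866 = 1.306; τ_3 = 28.71/1.306 = 21.99 h.
Total: 15.28 + 30.96 + 21.99 h.

τ = 68.2 h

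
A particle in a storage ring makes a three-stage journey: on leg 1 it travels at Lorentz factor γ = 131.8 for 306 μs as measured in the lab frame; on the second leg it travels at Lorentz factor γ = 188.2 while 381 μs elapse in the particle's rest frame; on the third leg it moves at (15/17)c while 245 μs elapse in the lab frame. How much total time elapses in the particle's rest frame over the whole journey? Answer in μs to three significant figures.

Leg 1: γ = 131.8; τ_1 = 306/131.8 = 2.322 μs.
Leg 2: 381 μs is already measured in the particle's rest frame.
Leg 3: γ = 1/√(1 − (15/17)²) = 17/8 = 2.125; τ_3 = 245/2.125 = 115.3 μs.
Total: 2.322 + 381.0 + 115.3 μs.

τ = 499 μs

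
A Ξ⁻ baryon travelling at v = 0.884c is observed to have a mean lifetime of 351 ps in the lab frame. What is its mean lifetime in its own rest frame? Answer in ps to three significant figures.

γ = 1/√(1 − 0.884²) = 1/√0.2185 = 2.139
The lab-frame lifetime is the dilated interval; the proper lifetime is τ₀ = Δt/γ = 351/2.139 ps.

τ₀ = 164 ps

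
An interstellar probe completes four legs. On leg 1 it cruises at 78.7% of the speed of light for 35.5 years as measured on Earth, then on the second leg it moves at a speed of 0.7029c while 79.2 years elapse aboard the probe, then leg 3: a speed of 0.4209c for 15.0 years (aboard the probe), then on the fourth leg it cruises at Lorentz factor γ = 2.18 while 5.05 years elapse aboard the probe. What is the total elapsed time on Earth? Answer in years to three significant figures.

Δt = 174 years

Leg 1: 35.5 years is already measured on Earth.
Leg 2: γ = 1/√(1 − 0.7029²) = 1/√0.5059 = 1.406; Δt_2 = 1.406 × 79.2 = 111.3 years.
Leg 3: γ = 1/√(1 − 0.4209²) = 1/√0.8228 = 1.102; Δt_3 = 1.102 × 15.0 = 16.54 years.
Leg 4: γ = 2.18; Δt_4 = 2.180 × 5.05 = 11.01 years.
Total: 35.50 + 111.3 + 16.54 + 11.01 years.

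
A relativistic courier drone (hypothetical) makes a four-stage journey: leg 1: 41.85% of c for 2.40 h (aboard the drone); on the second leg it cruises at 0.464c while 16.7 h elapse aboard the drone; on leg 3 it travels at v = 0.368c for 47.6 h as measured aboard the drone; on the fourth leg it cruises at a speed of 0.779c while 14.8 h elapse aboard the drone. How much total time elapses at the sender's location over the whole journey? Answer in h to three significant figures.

Δt = 96.3 h

Leg 1: β = 0.4185; γ = 1/√(1 − 0.4185²) = 1/√0.8249 = 1.101; Δt_1 = 1.101 × 2.40 = 2.643 h.
Leg 2: γ = 1/√(1 − 0.464²) = 1/√0.7847 = 1.129; Δt_2 = 1.129 × 16.7 = 18.85 h.
Leg 3: γ = 1/√(1 − 0.368²) = 1/√0.8646 = 1.075; Δt_3 = 1.075 × 47.6 = 51.19 h.
Leg 4: γ = 1/√(1 − 0.779²) = 1/√0.3932 = 1.595; Δt_4 = 1.595 × 14.8 = 23.60 h.
Total: 2.643 + 18.85 + 51.19 + 23.60 h.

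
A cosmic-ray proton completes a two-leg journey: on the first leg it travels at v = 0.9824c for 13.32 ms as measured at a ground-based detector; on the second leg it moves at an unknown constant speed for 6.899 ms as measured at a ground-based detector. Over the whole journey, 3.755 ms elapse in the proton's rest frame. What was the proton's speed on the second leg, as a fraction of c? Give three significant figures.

β = 0.983

Leg 1: γ = 1/√(1 − 0.9824²) = 1/√0.03489 = 5.354; τ_1 = 13.32/5.354 = 2.488 ms.
Leg 2: speed unknown; τ_2 = 6.899/γ_2.
Total proper time: 2.488 + τ_2 = 3.755, so τ_2 = 3.755 − 2.488 = 1.267 ms.
γ_2 = 6.899/1.267 = 5.445; β = √(1 − 1/γ²) = √0.9663.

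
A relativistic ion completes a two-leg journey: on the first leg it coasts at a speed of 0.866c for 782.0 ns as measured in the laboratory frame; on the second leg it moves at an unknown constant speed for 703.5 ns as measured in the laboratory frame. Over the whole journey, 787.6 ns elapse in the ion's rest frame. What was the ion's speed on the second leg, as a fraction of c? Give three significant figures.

β = 0.826

Leg 1: γ = 1/√(1 − 0.866²) = 1/√0.2500 = 2.000; τ_1 = 782.0/2.000 = 391.0 ns.
Leg 2: speed unknown; τ_2 = 703.5/γ_2.
Total proper time: 391.0 + τ_2 = 787.6, so τ_2 = 787.6 − 391.0 = 396.6 ns.
γ_2 = 703.5/396.6 = 1.774; β = √(1 − 1/γ²) = √0.6822.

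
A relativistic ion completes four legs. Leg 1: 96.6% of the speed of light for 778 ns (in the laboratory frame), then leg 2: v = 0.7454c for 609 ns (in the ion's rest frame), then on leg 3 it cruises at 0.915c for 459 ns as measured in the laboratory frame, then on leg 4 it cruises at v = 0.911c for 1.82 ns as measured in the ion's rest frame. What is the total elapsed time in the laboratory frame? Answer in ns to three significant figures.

Δt = 2150 ns

Leg 1: 778 ns is already measured in the laboratory frame.
Leg 2: γ = 1/√(1 − 0.7454²) = 1/√0.4444 = 1.500; Δt_2 = 1.500 × 609 = 913.6 ns.
Leg 3: 459 ns is already measured in the laboratory frame.
Leg 4: γ = 1/√(1 − 0.911²) = 1/√0.1701 = 2.425; Δt_4 = 2.425 × 1.82 = 4.413 ns.
Total: 778.0 + 913.6 + 459.0 + 4.413 ns.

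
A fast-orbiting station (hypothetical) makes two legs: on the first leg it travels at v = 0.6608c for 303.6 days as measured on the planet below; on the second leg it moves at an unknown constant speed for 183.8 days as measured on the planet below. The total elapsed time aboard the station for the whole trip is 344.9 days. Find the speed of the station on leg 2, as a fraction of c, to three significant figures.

β = 0.771

Leg 1: γ = 1/√(1 − 0.6608²) = 1/√0.5633 = 1.332; τ_1 = 303.6/1.332 = 227.9 days.
Leg 2: speed unknown; τ_2 = 183.8/γ_2.
Total proper time: 227.9 + τ_2 = 344.9, so τ_2 = 344.9 − 227.9 = 117.0 days.
γ_2 = 183.8/117.0 = 1.571; β = √(1 − 1/γ²) = √0.5946.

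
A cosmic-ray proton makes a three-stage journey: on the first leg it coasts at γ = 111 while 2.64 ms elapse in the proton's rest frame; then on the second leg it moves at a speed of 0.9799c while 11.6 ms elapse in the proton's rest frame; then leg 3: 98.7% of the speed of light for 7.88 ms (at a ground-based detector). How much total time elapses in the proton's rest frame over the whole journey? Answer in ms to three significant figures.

τ = 15.5 ms

Leg 1: 2.64 ms is already measured in the proton's rest frame.
Leg 2: 11.6 ms is already measured in the proton's rest frame.
Leg 3: β = 0.987; γ = 1/√(1 − 0.987²) = 1/√0.02583 = 6.222; τ_3 = 7.88/6.222 = 1.266 ms.
Total: 2.640 + 11.60 + 1.266 ms.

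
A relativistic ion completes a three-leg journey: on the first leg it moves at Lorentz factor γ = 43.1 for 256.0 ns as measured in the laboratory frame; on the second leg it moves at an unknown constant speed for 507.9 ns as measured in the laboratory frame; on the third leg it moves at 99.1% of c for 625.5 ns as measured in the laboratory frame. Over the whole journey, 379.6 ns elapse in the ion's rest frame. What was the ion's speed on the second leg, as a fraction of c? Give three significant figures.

Leg 1: γ = 43.1; τ_1 = 256.0/43.10 = 5.940 ns.
Leg 2: speed unknown; τ_2 = 507.9/γ_2.
Leg 3: β = 0.991; γ = 1/√(1 − 0.991²) = 1/√0.01792 = 7.470; τ_3 = 625.5/7.470 = 83.73 ns.
Total proper time: 5.940 + τ_2 + 83.73 = 379.6, so τ_2 = 379.6 − 89.67 = 289.9 ns.
γ_2 = 507.9/289.9 = 1.752; β = √(1 − 1/γ²) = √0.6741.

β = 0.821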